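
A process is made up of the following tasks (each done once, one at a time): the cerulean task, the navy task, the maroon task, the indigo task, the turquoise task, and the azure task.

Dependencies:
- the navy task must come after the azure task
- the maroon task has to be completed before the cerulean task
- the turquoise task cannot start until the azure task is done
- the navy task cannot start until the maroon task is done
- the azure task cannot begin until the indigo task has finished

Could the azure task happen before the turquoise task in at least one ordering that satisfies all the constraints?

Yes

The constraints force the azure task before the turquoise task, so yes — every valid ordering has the azure task earlier.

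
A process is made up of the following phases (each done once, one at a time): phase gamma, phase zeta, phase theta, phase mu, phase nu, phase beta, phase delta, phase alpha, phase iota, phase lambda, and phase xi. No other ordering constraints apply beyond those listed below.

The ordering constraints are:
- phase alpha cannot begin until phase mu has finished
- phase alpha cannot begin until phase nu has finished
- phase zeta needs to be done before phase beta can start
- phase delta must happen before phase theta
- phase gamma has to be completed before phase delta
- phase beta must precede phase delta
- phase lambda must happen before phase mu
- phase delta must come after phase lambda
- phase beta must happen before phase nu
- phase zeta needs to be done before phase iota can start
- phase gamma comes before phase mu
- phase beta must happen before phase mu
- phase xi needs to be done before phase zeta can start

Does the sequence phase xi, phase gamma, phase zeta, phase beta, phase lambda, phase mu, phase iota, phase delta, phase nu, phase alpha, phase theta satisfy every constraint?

Going through the constraints one by one, each required predecessor appears earlier in the sequence than its dependent — e.g. phase gamma (position 2) is before phase delta (position 8), as required.

Yes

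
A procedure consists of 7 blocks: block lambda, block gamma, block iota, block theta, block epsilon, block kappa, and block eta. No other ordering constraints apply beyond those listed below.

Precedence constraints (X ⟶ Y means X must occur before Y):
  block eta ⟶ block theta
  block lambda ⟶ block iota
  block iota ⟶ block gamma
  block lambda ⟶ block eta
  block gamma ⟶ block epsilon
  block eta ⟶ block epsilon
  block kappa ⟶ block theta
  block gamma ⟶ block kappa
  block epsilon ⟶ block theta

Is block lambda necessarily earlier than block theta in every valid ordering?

Chaining the stated constraints: block lambda → block eta → block theta.
Hence block lambda necessarily comes before block theta.

Yes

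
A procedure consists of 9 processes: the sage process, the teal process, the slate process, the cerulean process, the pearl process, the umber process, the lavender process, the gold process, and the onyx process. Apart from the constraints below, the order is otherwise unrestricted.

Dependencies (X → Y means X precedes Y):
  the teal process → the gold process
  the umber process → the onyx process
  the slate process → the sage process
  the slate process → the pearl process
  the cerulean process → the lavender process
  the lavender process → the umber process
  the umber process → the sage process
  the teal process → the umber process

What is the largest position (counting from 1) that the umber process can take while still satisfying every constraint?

7

The processes that are forced after the umber process, directly or by a chain of constraints, are the sage process, the onyx process. That's 2 processes.
So at least 2 processes follow the umber process, putting the umber process no later than position 7. That position is achievable by scheduling everything else first.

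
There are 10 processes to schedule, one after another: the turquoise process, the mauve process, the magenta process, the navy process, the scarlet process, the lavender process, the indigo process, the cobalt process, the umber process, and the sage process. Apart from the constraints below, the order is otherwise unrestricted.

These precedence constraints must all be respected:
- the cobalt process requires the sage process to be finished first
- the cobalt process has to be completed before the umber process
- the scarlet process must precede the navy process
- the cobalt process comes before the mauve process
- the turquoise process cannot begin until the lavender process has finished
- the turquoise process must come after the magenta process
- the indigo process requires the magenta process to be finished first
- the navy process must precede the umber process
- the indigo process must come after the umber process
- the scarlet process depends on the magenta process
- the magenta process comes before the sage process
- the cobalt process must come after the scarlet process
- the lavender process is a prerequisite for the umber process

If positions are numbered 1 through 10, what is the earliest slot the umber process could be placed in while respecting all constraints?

7

Working backwards through the constraints from the umber process, its full set of required predecessors is the magenta process, the navy process, the scarlet process, the lavender process, the cobalt process, the sage process — 6 of them.
So at minimum 6 processes come before the umber process, putting the umber process no earlier than position 7. That position is achievable by scheduling exactly those predecessors first.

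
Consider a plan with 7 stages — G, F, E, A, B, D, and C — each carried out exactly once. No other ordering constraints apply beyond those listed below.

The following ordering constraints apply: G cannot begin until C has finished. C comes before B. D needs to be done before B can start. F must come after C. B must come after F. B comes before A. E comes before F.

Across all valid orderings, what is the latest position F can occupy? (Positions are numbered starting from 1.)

5

The stages that are forced after F, directly or by a chain of constraints, are A, B. That's 2 stages.
With 2 mandatory successors out of 7 stages total, the latest slot for F is 7−2 = 5, and it's reachable by doing all non-successors before F.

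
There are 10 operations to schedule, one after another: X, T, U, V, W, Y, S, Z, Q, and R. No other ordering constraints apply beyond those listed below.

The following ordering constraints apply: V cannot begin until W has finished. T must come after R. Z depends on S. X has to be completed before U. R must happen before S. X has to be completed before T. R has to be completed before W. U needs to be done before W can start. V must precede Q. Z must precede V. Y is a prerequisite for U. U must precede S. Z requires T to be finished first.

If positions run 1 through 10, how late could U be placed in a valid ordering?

5

Following every chain forward from U, the operations that must come later are V, W, S, Z, Q — 5 of them.
So at least 5 operations follow U, putting U no later than position 5. That position is achievable by scheduling everything else first.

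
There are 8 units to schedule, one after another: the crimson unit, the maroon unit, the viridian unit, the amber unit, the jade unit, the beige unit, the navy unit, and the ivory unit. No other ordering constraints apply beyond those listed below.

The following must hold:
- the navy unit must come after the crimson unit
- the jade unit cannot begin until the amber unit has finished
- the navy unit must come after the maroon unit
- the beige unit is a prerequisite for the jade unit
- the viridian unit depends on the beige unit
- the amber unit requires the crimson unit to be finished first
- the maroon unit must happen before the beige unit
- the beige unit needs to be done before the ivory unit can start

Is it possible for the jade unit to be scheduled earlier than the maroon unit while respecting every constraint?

No

There is a dependency chain the maroon unit → the beige unit → the jade unit, so the jade unit always comes after the maroon unit.
So no valid ordering can have the jade unit before the maroon unit.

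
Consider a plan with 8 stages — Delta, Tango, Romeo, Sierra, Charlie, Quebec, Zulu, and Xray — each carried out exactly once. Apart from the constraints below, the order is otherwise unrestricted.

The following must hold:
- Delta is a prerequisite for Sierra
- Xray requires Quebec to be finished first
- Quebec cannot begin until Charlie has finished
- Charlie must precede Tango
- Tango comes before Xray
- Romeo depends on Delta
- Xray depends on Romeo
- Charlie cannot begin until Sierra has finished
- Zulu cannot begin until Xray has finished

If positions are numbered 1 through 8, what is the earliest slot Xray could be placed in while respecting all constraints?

7

Every stage that must precede Xray has to come before it. Tracing all chains that end at Xray, those stages are: Delta, Tango, Romeo, Sierra, Charlie, Quebec — 6 in total.
With 6 mandatory predecessors, the earliest Xray can sit is position 6+1 = 7, and placing just those 6 first achieves it.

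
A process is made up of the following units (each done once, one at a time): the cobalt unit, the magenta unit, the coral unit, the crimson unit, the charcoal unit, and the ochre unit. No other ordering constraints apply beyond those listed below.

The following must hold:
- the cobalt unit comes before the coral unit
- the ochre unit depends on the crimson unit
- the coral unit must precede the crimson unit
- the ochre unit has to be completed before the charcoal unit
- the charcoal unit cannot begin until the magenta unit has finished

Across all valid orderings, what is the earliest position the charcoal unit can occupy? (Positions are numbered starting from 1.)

6

The units that are forced before the charcoal unit, directly or transitively, are the cobalt unit, the magenta unit, the coral unit, the crimson unit, the ochre unit. That's 5 units.
So at minimum 5 units come before the charcoal unit, putting the charcoal unit no earlier than position 6. That position is achievable by scheduling exactly those predecessors first.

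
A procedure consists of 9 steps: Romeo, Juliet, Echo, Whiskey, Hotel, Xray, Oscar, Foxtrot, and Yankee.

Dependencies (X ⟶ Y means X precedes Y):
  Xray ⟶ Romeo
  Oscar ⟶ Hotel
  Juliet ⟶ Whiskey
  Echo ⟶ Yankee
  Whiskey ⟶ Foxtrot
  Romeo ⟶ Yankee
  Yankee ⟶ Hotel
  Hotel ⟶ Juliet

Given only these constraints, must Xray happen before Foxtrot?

Chaining the stated constraints: Xray → Romeo → Yankee → Hotel → Juliet → Whiskey → Foxtrot.
So Xray must precede Foxtrot in any valid ordering.

Yes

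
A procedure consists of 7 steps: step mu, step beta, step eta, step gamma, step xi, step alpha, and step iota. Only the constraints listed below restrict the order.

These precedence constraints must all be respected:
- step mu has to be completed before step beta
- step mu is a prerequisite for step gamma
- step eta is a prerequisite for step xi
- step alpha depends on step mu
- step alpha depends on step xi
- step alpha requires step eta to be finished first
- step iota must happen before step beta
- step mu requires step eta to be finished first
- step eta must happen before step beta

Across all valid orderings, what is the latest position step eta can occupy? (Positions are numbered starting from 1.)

2

Following every chain forward from step eta, the steps that must come later are step mu, step beta, step gamma, step xi, step alpha — 5 of them.
With 5 mandatory successors out of 7 steps total, the latest slot for step eta is 7−5 = 2, and it's reachable by doing all non-successors before step eta.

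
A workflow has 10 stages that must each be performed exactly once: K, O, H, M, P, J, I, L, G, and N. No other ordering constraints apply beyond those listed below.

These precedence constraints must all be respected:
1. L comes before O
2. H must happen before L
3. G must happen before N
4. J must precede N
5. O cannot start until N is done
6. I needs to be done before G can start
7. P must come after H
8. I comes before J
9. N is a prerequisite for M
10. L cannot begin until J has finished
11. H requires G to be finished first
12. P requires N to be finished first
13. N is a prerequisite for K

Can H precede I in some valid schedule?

There is a dependency chain I → G → H, so H always comes after I.
Hence H can never be scheduled before I.

No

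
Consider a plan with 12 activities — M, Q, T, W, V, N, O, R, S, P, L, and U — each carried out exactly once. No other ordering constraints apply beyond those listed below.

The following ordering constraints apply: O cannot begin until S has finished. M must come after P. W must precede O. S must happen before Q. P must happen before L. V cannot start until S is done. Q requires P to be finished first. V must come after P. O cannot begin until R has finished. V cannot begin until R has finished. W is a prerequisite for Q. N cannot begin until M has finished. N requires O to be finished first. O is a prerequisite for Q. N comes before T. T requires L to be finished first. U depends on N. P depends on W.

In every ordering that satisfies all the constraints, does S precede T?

Yes

Following the dependencies: S → O → N → T.
So S must precede T in any valid ordering.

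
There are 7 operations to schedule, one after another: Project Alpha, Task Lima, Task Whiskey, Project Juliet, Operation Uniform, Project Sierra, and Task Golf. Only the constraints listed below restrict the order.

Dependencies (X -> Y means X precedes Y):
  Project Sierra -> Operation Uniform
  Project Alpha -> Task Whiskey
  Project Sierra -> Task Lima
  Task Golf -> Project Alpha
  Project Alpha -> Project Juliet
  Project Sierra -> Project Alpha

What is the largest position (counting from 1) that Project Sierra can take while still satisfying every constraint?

Every operation that must follow Project Sierra has to come after it. Tracing all chains starting from Project Sierra, those operations are: Project Alpha, Task Lima, Task Whiskey, Project Juliet, Operation Uniform — 5 in total.
So at least 5 operations follow Project Sierra, putting Project Sierra no later than position 2. That position is achievable by scheduling everything else first.

2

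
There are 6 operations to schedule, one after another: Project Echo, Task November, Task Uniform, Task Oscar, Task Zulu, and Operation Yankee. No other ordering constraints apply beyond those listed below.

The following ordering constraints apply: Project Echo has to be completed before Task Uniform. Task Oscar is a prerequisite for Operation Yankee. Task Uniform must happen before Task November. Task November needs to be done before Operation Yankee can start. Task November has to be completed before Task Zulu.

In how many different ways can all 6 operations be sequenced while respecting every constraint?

The operations with no prerequisites are Project Echo, Task Oscar; any of them can be placed first.
Enumerating by repeatedly choosing an available operation (one whose prerequisites are all placed) gives 9 distinct complete orderings.

9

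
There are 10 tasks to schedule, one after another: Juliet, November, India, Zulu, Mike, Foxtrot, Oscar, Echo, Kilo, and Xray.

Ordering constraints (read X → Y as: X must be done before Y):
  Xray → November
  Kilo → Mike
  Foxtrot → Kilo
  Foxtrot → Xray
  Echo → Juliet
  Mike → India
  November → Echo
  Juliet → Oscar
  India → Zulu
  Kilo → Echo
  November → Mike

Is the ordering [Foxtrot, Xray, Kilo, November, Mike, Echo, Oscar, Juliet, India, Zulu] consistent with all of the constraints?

No

The sequence places Oscar ahead of Juliet.
Since Juliet is required before Oscar, the ordering is invalid.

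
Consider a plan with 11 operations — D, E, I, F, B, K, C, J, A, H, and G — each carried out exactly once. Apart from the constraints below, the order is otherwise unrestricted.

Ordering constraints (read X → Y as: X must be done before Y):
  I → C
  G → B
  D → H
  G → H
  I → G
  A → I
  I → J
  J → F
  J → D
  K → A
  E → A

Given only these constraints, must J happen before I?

No

There is a chain I → J, which puts I before J.
So J does not have to come before I — it cannot.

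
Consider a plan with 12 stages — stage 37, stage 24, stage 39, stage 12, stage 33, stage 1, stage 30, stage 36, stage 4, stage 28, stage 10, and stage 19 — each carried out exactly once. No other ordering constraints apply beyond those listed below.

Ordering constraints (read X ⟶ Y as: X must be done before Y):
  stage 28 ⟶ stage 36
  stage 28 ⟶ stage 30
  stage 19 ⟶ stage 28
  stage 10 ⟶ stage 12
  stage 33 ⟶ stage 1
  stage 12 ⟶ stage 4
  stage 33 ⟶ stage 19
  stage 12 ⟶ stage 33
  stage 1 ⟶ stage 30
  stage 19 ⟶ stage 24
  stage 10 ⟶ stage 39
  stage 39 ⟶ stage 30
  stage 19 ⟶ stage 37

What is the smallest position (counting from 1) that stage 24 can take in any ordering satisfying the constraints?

5

The stages that are forced before stage 24, directly or transitively, are stage 12, stage 33, stage 10, stage 19. That's 4 stages.
With 4 mandatory predecessors, the earliest stage 24 can sit is position 4+1 = 5, and placing just those 4 first achieves it.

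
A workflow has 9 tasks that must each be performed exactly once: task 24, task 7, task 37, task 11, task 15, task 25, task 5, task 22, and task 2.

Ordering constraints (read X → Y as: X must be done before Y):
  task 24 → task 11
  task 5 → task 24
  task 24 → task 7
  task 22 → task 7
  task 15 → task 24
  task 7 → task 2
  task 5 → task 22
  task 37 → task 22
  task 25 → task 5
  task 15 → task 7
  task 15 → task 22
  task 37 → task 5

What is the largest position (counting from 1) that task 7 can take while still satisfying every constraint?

The only task forced after task 7 (directly or by a chain) is task 2.
With 1 mandatory successor out of 9 tasks total, the latest slot for task 7 is 9−1 = 8, and it's reachable by doing all non-successors before task 7.

8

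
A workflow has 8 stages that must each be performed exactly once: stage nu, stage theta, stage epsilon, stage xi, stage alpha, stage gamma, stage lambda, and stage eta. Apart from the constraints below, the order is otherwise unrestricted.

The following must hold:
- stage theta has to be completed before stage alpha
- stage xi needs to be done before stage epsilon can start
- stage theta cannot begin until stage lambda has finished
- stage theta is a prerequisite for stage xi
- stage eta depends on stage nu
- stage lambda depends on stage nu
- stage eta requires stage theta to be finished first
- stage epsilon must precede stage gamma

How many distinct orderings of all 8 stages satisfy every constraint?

20

Only stage nu has no prerequisites, so it must go first.
Enumerating by repeatedly choosing an available stage (one whose prerequisites are all placed) gives 20 distinct complete orderings.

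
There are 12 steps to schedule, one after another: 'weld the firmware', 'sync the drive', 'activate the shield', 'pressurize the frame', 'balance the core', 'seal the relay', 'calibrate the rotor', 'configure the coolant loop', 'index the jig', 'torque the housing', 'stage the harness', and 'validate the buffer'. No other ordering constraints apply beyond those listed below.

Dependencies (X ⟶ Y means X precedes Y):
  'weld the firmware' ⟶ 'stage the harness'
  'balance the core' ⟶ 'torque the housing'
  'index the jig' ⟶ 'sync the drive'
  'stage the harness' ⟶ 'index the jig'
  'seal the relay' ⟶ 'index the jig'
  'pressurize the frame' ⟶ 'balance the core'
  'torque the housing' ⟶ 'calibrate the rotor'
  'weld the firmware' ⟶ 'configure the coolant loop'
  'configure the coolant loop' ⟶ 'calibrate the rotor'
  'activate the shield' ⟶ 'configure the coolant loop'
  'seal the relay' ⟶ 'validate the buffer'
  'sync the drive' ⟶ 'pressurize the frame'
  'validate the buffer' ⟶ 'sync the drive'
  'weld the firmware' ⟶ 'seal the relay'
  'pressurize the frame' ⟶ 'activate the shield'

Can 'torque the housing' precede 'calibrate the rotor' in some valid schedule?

Yes

'torque the housing' is actually forced before 'calibrate the rotor' by the constraints, so certainly some valid ordering has 'torque the housing' first.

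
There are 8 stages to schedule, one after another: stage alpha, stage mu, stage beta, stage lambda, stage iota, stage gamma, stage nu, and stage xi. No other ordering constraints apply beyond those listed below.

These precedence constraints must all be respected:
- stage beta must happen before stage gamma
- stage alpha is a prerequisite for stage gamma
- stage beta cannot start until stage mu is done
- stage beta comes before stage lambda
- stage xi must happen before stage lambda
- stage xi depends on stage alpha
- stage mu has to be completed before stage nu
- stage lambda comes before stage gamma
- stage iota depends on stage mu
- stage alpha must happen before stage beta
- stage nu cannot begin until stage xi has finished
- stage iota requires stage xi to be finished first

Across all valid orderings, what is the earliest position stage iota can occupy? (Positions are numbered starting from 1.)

4

Every stage that must precede stage iota has to come before it. Tracing all chains that end at stage iota, those stages are: stage alpha, stage mu, stage xi — 3 in total.
With 3 mandatory predecessors, the earliest stage iota can sit is position 3+1 = 4, and placing just those 3 first achieves it.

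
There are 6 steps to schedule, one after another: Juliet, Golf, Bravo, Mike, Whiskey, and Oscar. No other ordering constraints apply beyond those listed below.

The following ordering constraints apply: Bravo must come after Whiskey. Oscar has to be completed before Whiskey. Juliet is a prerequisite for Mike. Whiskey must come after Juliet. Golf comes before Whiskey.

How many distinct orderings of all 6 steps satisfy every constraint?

24

The steps with no prerequisites are Juliet, Golf, Oscar; any of them can be placed first.
Counting all ways to extend the partial order to a total order gives 24.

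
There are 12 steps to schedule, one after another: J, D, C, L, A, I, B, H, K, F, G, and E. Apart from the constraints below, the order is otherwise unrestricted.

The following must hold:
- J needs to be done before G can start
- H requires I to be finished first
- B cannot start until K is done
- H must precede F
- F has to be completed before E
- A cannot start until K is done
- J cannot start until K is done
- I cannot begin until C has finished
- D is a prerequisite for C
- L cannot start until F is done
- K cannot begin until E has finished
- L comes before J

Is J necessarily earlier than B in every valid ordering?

J and B are not related by any chain of constraints.
There exist valid orderings with B before J, so J is not required to come first.

No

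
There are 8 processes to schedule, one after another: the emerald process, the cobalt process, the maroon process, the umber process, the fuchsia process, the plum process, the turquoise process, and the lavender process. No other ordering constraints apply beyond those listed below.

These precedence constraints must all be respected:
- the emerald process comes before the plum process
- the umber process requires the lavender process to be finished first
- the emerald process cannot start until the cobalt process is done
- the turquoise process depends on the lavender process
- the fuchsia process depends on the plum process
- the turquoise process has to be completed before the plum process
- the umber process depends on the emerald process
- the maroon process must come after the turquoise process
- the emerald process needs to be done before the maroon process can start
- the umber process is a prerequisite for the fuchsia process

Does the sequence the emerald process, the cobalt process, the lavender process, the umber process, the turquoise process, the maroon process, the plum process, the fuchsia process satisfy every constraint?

The sequence places the emerald process ahead of the cobalt process.
But one of the constraints requires the cobalt process before the emerald process, so this ordering violates it.

No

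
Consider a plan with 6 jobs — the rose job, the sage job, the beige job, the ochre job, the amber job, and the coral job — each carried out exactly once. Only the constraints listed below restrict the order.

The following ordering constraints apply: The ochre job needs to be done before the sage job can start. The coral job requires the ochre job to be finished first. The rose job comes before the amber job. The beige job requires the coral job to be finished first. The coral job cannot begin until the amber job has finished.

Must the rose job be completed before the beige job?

There is a constraint chain the rose job → the amber job → the coral job → the beige job.
So the rose job must precede the beige job in any valid ordering.

Yes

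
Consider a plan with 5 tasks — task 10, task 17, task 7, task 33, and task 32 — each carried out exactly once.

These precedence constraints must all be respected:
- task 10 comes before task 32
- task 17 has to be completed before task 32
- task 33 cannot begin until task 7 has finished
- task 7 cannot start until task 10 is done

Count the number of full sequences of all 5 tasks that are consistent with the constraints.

9

The tasks with no prerequisites are task 10, task 17; any of them can be placed first.
Counting all ways to extend the partial order to a total order gives 9.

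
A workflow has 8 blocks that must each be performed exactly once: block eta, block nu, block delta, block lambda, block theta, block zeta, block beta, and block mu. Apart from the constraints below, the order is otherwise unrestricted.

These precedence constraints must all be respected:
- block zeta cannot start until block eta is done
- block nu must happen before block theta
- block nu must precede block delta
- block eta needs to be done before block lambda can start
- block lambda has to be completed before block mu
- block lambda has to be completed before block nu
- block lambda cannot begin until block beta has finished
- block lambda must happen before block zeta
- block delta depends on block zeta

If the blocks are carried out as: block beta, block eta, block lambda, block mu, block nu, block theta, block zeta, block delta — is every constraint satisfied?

Yes

Checking each listed constraint against this order: for instance, block eta is in position 2 and block zeta in position 7, so that constraint holds — and the remaining constraints check out the same way.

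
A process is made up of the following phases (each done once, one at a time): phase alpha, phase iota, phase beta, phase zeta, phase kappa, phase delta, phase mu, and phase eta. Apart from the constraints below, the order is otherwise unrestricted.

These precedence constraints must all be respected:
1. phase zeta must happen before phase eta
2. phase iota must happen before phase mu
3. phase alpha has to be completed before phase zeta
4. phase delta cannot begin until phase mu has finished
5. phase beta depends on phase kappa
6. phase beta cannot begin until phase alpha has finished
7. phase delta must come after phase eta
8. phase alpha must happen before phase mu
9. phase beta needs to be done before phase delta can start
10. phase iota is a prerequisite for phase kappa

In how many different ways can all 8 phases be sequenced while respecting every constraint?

The phases with no prerequisites are phase alpha, phase iota; any of them can be placed first.
Enumerating by repeatedly choosing an available phase (one whose prerequisites are all placed) gives 87 distinct complete orderings.

87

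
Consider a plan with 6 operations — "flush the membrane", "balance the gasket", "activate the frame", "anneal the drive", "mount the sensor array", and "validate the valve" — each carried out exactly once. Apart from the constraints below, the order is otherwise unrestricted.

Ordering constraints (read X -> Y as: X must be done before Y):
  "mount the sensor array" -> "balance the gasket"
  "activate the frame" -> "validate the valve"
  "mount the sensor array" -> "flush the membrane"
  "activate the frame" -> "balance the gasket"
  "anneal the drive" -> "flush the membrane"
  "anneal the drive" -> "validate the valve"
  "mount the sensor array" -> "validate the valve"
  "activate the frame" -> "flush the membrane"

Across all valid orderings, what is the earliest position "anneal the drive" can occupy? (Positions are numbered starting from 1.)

Nothing is required before "anneal the drive"; it can be the very first operation.

1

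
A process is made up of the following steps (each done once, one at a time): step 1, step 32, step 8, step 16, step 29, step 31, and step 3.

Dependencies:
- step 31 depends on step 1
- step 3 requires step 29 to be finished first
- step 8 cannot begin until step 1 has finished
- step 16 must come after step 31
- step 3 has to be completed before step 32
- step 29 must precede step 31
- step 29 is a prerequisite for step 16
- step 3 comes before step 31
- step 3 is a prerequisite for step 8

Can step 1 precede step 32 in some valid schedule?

Yes

No chain of constraints runs from step 32 to step 1, so step 32 is not required to come first.
That means at least one valid schedule has step 1 before step 32.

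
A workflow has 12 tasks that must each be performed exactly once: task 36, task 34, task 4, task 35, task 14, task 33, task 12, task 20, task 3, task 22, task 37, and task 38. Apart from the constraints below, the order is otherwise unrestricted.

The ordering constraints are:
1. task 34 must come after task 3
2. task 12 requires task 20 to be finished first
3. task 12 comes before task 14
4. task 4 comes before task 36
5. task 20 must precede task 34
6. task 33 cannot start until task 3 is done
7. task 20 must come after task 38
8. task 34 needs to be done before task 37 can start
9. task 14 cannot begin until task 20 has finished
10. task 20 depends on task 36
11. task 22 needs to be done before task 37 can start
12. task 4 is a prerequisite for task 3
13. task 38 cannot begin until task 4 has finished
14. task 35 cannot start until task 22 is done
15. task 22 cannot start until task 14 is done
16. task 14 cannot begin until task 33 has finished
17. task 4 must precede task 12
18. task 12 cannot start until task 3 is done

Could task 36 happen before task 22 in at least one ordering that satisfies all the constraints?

Yes

Every valid ordering already has task 36 before task 22 (the constraints require it), so in particular at least one does.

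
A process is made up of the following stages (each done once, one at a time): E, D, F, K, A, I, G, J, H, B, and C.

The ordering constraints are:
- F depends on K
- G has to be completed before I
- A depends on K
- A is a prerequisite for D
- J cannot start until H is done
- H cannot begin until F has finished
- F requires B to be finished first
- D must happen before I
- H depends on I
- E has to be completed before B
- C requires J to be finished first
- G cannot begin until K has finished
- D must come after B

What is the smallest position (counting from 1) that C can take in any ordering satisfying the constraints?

11

Every stage that must precede C has to come before it. Tracing all chains that end at C, those stages are: E, D, F, K, A, I, G, J, H, B — 10 in total.
So at minimum 10 stages come before C, putting C no earlier than position 11. That position is achievable by scheduling exactly those predecessors first.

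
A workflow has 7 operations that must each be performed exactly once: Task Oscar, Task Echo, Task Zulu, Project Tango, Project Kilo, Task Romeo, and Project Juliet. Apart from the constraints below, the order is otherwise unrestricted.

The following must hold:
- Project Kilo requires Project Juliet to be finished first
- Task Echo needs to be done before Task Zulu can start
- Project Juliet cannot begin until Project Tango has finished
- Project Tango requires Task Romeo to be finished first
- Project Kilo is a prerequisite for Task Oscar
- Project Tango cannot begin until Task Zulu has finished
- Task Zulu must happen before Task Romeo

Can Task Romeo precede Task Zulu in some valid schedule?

No

There is a dependency chain Task Zulu → Task Romeo, so Task Romeo always comes after Task Zulu.
So no valid ordering can have Task Romeo before Task Zulu.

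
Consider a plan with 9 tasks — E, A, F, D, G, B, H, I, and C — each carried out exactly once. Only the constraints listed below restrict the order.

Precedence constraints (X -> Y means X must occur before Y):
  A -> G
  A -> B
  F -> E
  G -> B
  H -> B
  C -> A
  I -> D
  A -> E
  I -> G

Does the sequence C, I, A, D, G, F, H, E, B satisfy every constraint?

Yes

Checking each listed constraint against this order: for instance, A is in position 3 and B in position 9, so that constraint holds — and the remaining constraints check out the same way.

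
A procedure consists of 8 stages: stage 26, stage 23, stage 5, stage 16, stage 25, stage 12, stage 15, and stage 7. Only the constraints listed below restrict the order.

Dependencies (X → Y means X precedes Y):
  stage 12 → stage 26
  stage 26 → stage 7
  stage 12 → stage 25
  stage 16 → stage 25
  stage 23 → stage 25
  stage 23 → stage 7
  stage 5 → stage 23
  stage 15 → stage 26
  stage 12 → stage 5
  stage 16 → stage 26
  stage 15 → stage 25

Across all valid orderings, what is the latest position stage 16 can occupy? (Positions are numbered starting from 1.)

The stages that are forced after stage 16, directly or by a chain of constraints, are stage 26, stage 25, stage 7. That's 3 stages.
So at least 3 stages follow stage 16, putting stage 16 no later than position 5. That position is achievable by scheduling everything else first.

5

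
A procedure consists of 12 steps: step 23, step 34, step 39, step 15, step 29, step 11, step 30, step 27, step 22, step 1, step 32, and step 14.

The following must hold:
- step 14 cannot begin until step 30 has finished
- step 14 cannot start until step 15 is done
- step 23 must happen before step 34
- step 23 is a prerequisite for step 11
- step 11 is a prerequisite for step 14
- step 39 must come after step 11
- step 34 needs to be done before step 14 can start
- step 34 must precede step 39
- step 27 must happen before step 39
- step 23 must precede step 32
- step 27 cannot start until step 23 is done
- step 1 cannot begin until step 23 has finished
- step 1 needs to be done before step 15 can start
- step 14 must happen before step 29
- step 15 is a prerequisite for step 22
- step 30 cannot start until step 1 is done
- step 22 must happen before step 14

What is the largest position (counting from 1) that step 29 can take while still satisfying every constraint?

No constraint forces any step after step 29, so it can be placed last, in position 12.

12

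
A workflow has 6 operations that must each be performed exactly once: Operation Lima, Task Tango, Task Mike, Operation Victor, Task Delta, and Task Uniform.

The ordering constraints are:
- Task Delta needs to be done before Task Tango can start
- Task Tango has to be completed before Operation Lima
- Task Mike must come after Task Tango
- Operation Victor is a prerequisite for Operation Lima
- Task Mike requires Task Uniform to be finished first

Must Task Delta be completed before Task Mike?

Yes

Chaining the stated constraints: Task Delta → Task Tango → Task Mike.
Hence Task Delta necessarily comes before Task Mike.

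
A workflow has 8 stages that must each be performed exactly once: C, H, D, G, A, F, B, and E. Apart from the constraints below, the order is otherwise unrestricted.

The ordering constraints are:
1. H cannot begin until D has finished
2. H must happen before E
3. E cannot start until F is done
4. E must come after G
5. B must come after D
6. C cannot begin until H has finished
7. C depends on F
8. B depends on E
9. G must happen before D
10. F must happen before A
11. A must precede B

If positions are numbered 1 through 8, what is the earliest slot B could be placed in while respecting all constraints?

7

Working backwards through the constraints from B, its full set of required predecessors is H, D, G, A, F, E — 6 of them.
With 6 mandatory predecessors, the earliest B can sit is position 6+1 = 7, and placing just those 6 first achieves it.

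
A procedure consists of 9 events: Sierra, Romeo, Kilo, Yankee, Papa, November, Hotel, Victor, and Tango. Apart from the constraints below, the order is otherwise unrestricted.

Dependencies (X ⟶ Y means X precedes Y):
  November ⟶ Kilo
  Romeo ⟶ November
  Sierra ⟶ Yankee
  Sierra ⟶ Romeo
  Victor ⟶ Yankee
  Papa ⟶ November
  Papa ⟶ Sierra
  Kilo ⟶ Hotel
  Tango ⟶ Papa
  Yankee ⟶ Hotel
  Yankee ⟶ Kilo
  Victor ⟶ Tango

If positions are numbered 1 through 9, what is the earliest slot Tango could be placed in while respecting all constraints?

Working backwards through the constraints from Tango, its only required predecessor is Victor.
With 1 mandatory predecessor, the earliest Tango can sit is position 1+1 = 2, and placing just that one first achieves it.

2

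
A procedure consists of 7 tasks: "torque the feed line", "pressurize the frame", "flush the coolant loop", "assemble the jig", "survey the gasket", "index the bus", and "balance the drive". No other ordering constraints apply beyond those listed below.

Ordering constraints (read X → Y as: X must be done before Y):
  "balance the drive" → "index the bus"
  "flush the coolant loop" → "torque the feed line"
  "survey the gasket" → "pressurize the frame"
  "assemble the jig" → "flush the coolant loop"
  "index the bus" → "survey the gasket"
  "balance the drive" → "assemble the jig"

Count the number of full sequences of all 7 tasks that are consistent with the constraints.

20

Only "balance the drive" has no prerequisites, so it must go first.
Systematically extending each partial ordering one task at a time and counting, there are 20 complete orderings.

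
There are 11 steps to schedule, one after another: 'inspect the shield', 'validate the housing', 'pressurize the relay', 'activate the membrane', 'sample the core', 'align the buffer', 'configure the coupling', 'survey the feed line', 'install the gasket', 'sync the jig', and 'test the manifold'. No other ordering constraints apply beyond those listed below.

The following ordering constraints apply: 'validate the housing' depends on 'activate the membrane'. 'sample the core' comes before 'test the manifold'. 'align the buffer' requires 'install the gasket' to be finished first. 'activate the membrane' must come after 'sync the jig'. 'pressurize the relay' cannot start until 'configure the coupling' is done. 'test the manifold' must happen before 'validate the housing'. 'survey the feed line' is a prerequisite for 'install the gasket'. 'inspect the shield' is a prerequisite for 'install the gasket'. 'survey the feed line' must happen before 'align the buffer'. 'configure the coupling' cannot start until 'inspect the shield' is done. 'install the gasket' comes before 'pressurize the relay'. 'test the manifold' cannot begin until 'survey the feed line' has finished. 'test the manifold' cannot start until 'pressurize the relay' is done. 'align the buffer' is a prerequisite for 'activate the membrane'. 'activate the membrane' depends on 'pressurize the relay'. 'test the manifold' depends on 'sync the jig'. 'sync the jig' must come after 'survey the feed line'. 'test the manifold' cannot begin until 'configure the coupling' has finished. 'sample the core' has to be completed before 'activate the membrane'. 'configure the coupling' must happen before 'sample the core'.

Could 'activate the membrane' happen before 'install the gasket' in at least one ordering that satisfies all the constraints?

The constraints give a chain 'install the gasket' → 'pressurize the relay' → 'activate the membrane', which forces 'install the gasket' before 'activate the membrane'.
Hence 'activate the membrane' can never be scheduled before 'install the gasket'.

No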